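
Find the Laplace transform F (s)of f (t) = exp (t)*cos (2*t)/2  (s - 1)/ (2*( (s - 1)^2+4))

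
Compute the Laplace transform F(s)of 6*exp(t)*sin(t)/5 6/(5*((s - 1)^2 + 1))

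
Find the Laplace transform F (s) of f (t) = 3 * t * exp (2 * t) 3/ (s - 2) ^2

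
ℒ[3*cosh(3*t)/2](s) 3*s/(2*(s^2-9))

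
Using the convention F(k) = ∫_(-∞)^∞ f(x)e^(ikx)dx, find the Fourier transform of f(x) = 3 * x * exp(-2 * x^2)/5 3 * sqrt(2) * I * sqrt(pi) * k * exp(-k^2/8)/40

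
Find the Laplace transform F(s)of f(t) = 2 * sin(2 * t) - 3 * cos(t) 4/(s^2 + 4) - 3 * s/(s^2 + 1)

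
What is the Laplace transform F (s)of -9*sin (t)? -9/ (s^2+1)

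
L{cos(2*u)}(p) p/(p^2 + 4)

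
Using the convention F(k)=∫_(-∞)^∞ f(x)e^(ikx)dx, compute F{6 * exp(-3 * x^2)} 2 * sqrt(3) * sqrt(pi) * exp(-k^2/12)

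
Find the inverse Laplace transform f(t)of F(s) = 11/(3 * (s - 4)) 11 * exp(4 * t)/3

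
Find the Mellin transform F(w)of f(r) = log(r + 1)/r -pi*csc(pi*w)/(w - 1)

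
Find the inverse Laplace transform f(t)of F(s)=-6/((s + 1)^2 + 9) -2*exp(-t)*sin(3*t)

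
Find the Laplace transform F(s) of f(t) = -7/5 -7/(5 * s) 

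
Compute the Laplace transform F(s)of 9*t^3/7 54/(7*s^4)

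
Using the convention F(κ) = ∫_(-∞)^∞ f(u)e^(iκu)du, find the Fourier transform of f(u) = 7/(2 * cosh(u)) 7 * pi/(2 * cosh(pi * κ/2))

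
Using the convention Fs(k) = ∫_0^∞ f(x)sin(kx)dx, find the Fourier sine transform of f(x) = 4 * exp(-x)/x 4 * atan(k)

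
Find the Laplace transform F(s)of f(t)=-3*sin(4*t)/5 -12/(5*s^2+80)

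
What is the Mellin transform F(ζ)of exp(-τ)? gamma(ζ)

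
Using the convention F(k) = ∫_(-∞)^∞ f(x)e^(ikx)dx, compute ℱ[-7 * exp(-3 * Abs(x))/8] -21/(4 * k^2 + 36)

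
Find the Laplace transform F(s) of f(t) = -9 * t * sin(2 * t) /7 -36 * s/(7 * (s^2 + 4) ^2) 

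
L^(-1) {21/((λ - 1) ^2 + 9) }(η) 7*exp(η)*sin(3*η) 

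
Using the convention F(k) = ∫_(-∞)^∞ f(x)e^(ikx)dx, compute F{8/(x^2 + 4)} 4 * pi * exp(-2 * Abs(k))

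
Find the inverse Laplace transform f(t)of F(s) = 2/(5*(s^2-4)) sinh(2*t)/5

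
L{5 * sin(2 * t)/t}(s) 5 * atan(2/s)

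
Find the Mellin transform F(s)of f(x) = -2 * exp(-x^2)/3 -gamma(s/2)/3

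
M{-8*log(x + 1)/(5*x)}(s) 8*pi*csc(pi*s)/(5*(s - 1))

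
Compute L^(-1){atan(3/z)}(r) sin(3 * r)/r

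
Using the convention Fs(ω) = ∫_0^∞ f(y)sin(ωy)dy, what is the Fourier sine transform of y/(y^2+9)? pi*exp(-3*ω)/2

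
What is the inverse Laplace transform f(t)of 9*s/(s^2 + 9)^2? 3*t*sin(3*t)/2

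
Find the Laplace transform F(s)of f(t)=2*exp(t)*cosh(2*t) 2*(s - 1)/((s - 1)^2 - 4)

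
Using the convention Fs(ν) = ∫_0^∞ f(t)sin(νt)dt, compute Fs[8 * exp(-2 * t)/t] 8 * atan(ν/2)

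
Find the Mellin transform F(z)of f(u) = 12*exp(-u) 12*gamma(z)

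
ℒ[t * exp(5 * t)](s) (s - 5)^(-2)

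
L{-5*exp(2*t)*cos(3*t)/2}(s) 5*(2 - s)/(2*((s - 2)^2 + 9))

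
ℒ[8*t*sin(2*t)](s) 32*s/(s^2 + 4)^2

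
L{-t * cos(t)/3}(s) (1 - s^2)/(3 * (s^2+1)^2)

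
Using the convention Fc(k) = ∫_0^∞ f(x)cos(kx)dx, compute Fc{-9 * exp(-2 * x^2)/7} -9 * sqrt(2) * sqrt(pi) * exp(-k^2/8)/28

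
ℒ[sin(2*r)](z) 2/(z^2 + 4)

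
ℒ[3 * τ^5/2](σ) 180/σ^6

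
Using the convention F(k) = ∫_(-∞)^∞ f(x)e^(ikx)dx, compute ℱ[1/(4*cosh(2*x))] pi/(8*cosh(pi*k/4))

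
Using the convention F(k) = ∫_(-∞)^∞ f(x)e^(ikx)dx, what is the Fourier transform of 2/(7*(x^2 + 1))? 2*pi*exp(-Abs(k))/7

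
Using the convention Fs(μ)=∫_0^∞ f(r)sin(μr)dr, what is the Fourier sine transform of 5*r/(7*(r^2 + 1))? 5*pi*exp(-μ)/14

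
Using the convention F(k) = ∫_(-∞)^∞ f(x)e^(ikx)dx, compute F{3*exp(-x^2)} 3*sqrt(pi)*exp(-k^2/4)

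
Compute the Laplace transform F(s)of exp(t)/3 1/(3*(s - 1))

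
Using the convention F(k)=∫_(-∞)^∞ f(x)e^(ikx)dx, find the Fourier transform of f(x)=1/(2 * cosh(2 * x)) pi/(4 * cosh(pi * k/4))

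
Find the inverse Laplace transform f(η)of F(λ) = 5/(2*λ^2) 5*η/2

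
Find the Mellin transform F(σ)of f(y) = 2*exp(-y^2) gamma(σ/2)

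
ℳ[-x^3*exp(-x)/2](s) -gamma(s + 3)/2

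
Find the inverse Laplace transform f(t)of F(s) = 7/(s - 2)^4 7 * t^3 * exp(2 * t)/6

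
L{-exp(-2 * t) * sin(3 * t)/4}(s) -3/(4 * (s + 2)^2 + 36)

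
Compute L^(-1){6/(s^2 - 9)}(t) 2*sinh(3*t)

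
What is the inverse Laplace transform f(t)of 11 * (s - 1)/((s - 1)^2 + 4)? 11 * exp(t) * cos(2 * t)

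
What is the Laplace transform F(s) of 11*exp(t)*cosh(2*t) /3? 11*(s - 1) /(3*((s - 1) ^2 - 4) ) 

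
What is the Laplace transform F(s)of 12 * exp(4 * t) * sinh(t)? 12/((s - 4)^2-1)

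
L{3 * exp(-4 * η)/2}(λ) 3/(2 * (λ + 4))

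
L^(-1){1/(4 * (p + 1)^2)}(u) u * exp(-u)/4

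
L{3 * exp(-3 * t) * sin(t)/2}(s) 3/(2 * ((s+3)^2+1))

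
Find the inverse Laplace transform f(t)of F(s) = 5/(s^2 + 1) 5*sin(t)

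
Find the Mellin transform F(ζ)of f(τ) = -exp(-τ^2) -gamma(ζ/2)/2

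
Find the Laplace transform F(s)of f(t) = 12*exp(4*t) 12/(s - 4)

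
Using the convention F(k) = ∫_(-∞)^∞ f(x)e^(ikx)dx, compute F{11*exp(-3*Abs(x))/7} 66/(7*(k^2 + 9))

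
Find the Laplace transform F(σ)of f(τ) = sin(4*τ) 4/(σ^2 + 16)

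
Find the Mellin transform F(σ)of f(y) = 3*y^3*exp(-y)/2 3*gamma(σ + 3)/2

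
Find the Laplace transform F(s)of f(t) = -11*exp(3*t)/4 -11/(4*s - 12)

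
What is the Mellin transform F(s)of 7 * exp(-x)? 7 * gamma(s)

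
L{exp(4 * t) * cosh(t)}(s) (s - 4)/((s - 4)^2-1)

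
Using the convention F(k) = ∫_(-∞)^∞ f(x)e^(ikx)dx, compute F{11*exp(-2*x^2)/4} 11*sqrt(2)*sqrt(pi)*exp(-k^2/8)/8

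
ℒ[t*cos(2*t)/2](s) (s^2 - 4)/(2*(s^2 + 4)^2)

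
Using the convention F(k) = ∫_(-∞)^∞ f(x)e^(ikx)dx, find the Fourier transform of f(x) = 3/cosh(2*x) 3*pi/(2*cosh(pi*k/4))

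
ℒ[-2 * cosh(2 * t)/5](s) -2 * s/(5 * s^2 - 20)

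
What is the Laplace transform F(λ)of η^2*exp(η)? 2/(λ - 1)^3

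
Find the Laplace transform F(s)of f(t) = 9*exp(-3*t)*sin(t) 9/((s + 3)^2 + 1)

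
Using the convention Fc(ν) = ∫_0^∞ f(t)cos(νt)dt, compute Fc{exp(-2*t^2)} sqrt(2)*sqrt(pi)*exp(-ν^2/8)/4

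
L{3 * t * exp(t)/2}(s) 3/(2 * (s - 1)^2)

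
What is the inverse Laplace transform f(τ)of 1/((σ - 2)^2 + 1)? exp(2*τ)*sin(τ)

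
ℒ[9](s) 9/s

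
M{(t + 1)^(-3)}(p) pi * (p - 2) * (p - 1)/(2 * sin(pi * p))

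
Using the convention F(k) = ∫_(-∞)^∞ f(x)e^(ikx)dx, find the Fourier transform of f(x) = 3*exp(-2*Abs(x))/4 3/(k^2 + 4)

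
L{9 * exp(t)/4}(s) 9/(4 * (s - 1))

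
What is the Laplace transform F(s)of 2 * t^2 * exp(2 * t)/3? 4/(3 * (s - 2)^3)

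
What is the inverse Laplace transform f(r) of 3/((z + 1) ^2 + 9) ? exp(-r)*sin(3*r) 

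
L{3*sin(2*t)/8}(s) 3/(4*(s^2 + 4))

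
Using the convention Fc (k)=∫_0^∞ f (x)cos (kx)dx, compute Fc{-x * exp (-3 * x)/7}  (k^2 - 9)/ (7 * (k^2+9)^2)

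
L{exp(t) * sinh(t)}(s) 1/(s * (s - 2))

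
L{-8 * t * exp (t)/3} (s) -8/ (3 * (s - 1)^2)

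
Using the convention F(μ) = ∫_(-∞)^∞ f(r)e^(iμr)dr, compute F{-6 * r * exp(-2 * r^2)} -3 * sqrt(2) * I * sqrt(pi) * μ * exp(-μ^2/8)/4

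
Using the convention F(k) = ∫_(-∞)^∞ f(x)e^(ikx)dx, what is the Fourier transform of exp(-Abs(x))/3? 2/(3 * (k^2+1))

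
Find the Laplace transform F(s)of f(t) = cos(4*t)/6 s/(6*(s^2+16))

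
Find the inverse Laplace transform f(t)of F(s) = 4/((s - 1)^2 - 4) 2 * exp(t) * sinh(2 * t)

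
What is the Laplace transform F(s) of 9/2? 9/(2*s) 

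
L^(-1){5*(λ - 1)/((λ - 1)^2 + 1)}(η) 5*exp(η)*cos(η)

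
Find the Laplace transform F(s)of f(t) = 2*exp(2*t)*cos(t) 2*(s - 2)/((s - 2)^2+1)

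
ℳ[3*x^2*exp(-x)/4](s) 3*gamma(s + 2)/4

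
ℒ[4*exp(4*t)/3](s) 4/(3*(s - 4))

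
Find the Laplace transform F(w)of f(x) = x w^(-2)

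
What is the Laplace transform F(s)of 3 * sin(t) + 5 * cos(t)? 3/(s^2 + 1) + 5 * s/(s^2 + 1)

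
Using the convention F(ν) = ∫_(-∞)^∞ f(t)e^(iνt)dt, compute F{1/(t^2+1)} pi * exp(-Abs(ν))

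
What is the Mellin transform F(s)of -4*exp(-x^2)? -2*gamma(s/2)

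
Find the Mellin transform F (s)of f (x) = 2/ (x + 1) 2*pi*csc (pi*s)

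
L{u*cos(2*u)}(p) (p^2 - 4)/(p^2 + 4)^2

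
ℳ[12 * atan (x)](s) -6 * pi * sec (pi * s/2)/s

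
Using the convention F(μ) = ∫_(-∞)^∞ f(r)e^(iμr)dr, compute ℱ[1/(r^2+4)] pi * exp(-2 * Abs(μ))/2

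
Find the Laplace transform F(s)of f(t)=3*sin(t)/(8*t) 3*atan(1/s)/8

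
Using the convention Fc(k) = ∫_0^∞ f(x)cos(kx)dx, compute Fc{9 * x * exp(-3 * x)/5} 9 * (9 - k^2)/(5 * (k^2 + 9)^2)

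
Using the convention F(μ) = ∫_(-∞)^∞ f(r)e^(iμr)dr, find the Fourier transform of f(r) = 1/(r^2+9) pi * exp(-3 * Abs(μ))/3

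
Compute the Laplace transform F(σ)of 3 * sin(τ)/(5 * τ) 3 * atan(1/σ)/5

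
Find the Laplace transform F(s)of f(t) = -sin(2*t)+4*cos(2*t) 4*s/(s^2+4) - 2/(s^2+4)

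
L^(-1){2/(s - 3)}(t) 2*exp(3*t)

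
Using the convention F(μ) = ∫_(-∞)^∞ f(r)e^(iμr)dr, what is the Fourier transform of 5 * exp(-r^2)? 5 * sqrt(pi) * exp(-μ^2/4)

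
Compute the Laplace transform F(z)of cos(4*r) z/(z^2+16)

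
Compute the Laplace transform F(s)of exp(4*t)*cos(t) (s - 4)/((s - 4)^2 + 1)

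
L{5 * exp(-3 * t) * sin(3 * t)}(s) 15/((s + 3)^2 + 9)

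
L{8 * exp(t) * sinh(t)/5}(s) 8/(5 * s * (s - 2))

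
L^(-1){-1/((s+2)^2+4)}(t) -exp(-2 * t) * sin(2 * t)/2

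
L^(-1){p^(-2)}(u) u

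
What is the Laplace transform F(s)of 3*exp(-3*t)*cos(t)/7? 3*(s + 3)/(7*((s + 3)^2 + 1))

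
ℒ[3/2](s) 3/(2 * s)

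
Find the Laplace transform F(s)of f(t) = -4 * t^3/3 -8/s^4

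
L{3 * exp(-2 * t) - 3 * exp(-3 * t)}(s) 3/(s + 2) - 3/(s + 3)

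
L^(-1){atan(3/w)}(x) sin(3 * x)/x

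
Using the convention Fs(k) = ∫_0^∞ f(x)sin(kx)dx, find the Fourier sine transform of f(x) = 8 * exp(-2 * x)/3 8 * k/(3 * (k^2 + 4))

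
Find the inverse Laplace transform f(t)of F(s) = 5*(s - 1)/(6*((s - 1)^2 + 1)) 5*exp(t)*cos(t)/6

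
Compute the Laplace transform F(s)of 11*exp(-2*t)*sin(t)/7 11/(7*((s + 2)^2 + 1))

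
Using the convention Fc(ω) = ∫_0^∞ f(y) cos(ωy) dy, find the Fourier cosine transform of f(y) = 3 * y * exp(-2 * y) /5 3 * (4 - ω^2) /(5 * (ω^2 + 4) ^2) 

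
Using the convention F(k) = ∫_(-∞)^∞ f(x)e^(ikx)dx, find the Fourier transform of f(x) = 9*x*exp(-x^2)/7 9*I*sqrt(pi)*k*exp(-k^2/4)/14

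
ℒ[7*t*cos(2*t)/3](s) 7*(s^2 - 4)/(3*(s^2 + 4)^2)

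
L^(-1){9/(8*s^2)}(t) 9*t/8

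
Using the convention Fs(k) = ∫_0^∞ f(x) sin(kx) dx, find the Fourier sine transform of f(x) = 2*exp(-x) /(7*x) 2*atan(k) /7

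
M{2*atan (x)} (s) -pi*sec (pi*s/2)/s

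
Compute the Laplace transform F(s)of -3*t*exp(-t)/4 -3/(4*(s + 1)^2)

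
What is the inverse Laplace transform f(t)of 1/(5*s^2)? t/5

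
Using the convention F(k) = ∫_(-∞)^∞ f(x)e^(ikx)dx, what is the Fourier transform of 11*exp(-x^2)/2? 11*sqrt(pi)*exp(-k^2/4)/2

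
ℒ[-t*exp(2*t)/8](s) -1/(8*(s - 2)^2)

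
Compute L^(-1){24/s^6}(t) t^5/5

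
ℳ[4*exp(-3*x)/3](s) 4*gamma(s)/(3*3^s)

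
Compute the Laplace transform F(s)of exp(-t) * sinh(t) 1/(s * (s + 2))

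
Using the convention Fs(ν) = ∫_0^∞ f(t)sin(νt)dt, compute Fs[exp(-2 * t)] ν/(ν^2 + 4)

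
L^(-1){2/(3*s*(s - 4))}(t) exp(2*t)*sinh(2*t)/3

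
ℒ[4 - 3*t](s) 4/s - 3/s^2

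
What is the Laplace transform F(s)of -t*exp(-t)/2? -1/(2*(s + 1)^2)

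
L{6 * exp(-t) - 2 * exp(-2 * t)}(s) 6/(s + 1) - 2/(s + 2)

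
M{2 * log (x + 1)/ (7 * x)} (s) -2 * pi * csc (pi * s)/ (7 * s - 7)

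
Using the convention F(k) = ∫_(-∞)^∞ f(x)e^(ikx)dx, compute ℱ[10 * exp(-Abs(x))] 20/(k^2 + 1)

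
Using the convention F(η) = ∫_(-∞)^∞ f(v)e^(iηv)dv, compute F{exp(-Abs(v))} 2/(η^2 + 1)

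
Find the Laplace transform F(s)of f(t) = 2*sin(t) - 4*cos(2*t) 2/(s^2 + 1) - 4*s/(s^2 + 4)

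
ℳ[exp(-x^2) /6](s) gamma(s/2) /12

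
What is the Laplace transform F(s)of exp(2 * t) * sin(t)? 1/((s - 2)^2 + 1)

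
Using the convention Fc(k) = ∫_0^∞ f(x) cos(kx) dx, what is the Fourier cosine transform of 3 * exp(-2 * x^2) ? 3 * sqrt(2) * sqrt(pi) * exp(-k^2/8) /4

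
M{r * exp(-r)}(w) gamma(w + 1)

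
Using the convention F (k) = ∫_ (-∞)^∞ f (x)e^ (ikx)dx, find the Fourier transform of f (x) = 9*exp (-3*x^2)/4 3*sqrt (3)*sqrt (pi)*exp (-k^2/12)/4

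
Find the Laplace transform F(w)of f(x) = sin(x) 1/(w^2 + 1)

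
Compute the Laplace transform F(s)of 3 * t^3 18/s^4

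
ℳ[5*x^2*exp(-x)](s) 5*gamma(s + 2)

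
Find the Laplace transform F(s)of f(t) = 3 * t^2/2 3/s^3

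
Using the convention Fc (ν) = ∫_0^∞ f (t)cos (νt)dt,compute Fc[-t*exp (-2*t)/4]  (ν^2 - 4)/ (4*(ν^2+4)^2)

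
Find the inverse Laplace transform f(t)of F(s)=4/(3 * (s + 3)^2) 4 * t * exp(-3 * t)/3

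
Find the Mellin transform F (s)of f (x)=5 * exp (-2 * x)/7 5 * gamma (s)/ (7 * 2^s)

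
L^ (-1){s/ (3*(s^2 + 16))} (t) cos (4*t)/3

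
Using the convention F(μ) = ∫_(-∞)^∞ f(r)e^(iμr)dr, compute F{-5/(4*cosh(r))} -5*pi/(4*cosh(pi*μ/2))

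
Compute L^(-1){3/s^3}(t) 3 * t^2/2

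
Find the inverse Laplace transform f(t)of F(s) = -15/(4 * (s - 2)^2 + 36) -5 * exp(2 * t) * sin(3 * t)/4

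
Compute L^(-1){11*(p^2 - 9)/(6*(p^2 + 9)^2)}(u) 11*u*cos(3*u)/6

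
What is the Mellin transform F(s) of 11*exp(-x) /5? 11*gamma(s) /5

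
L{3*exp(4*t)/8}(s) 3/(8*(s - 4))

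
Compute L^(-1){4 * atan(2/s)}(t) 4 * sin(2 * t)/t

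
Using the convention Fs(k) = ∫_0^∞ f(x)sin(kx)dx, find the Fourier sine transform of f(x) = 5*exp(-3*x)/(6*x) 5*atan(k/3)/6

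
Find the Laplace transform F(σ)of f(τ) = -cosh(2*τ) -σ/(σ^2-4)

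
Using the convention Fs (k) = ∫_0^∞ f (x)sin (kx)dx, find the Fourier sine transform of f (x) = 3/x 3 * pi/2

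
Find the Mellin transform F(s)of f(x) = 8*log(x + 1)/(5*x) -8*pi*csc(pi*s)/(5*s - 5)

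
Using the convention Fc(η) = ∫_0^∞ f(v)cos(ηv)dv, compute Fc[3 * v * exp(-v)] 3 * (1 - η^2)/(η^2 + 1)^2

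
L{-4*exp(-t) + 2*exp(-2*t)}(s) 2/(s + 2) - 4/(s + 1)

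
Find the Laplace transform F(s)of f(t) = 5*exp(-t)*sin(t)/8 5/(8*((s + 1)^2 + 1))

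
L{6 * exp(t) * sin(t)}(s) 6/((s - 1)^2 + 1)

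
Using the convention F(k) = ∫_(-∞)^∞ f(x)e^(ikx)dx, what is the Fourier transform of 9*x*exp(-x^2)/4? 9*I*sqrt(pi)*k*exp(-k^2/4)/8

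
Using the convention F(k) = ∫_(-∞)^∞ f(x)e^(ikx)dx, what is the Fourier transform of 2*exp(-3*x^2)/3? 2*sqrt(3)*sqrt(pi)*exp(-k^2/12)/9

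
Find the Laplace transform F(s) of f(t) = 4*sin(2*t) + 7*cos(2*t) 7*s/(s^2 + 4) + 8/(s^2 + 4) 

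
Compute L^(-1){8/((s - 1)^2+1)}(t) 8 * exp(t) * sin(t)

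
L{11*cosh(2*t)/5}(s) 11*s/(5*(s^2 - 4))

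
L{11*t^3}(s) 66/s^4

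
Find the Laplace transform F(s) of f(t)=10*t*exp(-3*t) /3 10/(3*(s + 3) ^2) 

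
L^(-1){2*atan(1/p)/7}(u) 2*sin(u)/(7*u)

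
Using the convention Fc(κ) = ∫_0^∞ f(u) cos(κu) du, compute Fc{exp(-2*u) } 2/(κ^2 + 4) 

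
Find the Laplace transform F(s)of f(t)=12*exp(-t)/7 12/(7*(s + 1))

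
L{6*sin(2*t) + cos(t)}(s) 12/(s^2 + 4) + s/(s^2 + 1)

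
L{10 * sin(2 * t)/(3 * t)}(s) 10 * atan(2/s)/3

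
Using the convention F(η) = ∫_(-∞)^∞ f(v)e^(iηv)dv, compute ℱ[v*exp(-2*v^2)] sqrt(2)*I*sqrt(pi)*η*exp(-η^2/8)/8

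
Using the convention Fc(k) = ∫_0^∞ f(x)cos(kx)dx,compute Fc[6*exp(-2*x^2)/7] 3*sqrt(2)*sqrt(pi)*exp(-k^2/8)/14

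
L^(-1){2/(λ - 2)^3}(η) η^2 * exp(2 * η)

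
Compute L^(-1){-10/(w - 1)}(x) -10*exp(x)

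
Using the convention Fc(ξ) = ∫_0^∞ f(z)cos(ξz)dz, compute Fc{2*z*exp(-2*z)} 2*(4 - ξ^2)/(ξ^2 + 4)^2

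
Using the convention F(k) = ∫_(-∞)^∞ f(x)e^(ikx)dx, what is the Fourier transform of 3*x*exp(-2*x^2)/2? 3*sqrt(2)*I*sqrt(pi)*k*exp(-k^2/8)/16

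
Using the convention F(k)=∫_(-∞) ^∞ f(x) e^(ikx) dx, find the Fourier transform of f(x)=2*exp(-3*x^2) 2*sqrt(3)*sqrt(pi)*exp(-k^2/12) /3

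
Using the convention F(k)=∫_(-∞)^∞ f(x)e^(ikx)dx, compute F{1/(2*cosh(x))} pi/(2*cosh(pi*k/2))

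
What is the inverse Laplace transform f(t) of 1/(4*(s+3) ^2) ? t*exp(-3*t) /4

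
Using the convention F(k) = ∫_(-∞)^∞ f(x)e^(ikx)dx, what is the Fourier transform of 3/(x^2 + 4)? 3 * pi * exp(-2 * Abs(k))/2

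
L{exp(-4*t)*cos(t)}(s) (s + 4)/((s + 4)^2 + 1)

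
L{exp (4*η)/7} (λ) 1/ (7*(λ - 4))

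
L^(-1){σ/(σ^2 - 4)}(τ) cosh(2*τ)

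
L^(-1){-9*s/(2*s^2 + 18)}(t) -9*cos(3*t)/2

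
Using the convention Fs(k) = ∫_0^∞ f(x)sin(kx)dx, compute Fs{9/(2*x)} 9*pi/4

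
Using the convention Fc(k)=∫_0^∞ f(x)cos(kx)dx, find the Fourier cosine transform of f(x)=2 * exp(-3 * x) 6/(k^2 + 9)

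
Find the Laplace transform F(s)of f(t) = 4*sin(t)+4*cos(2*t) 4*s/(s^2+4)+4/(s^2+1)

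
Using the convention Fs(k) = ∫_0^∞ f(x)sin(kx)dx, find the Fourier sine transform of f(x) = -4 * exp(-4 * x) -4 * k/(k^2 + 16)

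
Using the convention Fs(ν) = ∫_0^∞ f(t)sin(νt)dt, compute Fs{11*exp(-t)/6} 11*ν/(6*(ν^2 + 1))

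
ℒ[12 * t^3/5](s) 72/(5 * s^4)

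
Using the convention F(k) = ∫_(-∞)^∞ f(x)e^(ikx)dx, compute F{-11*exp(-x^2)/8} -11*sqrt(pi)*exp(-k^2/4)/8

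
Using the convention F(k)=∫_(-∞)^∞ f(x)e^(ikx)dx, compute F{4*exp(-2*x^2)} 2*sqrt(2)*sqrt(pi)*exp(-k^2/8)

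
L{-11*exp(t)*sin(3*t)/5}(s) -33/(5*(s - 1)^2 + 45)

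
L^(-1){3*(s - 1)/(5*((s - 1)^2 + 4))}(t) 3*exp(t)*cos(2*t)/5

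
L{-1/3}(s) -1/(3 * s)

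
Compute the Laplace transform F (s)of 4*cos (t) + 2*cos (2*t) 2*s/ (s^2 + 4) + 4*s/ (s^2 + 1)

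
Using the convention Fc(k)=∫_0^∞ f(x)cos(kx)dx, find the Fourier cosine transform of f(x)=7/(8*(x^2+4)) 7*pi*exp(-2*k)/32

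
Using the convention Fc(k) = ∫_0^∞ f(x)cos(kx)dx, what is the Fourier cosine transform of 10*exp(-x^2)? 5*sqrt(pi)*exp(-k^2/4)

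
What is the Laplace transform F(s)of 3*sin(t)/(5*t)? 3*atan(1/s)/5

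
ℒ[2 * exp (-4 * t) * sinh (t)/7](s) 2/ (7 * ( (s + 4)^2 - 1))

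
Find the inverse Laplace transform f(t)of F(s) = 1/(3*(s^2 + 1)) sin(t)/3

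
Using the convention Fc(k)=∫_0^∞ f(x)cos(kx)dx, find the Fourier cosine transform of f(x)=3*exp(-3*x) 9/(k^2+9)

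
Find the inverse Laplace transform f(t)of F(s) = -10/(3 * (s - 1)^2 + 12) -5 * exp(t) * sin(2 * t)/3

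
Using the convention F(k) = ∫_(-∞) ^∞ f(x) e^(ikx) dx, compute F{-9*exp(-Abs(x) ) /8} -9/(4*k^2 + 4) 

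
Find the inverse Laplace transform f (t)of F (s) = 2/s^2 2*t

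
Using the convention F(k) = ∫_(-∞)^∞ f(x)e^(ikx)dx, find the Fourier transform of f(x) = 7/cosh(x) 7*pi/cosh(pi*k/2)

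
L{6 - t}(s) 6/s - 1/s^2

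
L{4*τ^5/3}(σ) 160/σ^6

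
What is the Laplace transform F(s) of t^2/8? 1/(4*s^3) 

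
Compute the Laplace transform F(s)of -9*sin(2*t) -18/(s^2 + 4)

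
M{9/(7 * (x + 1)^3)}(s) 9 * pi * (s - 2) * (s - 1)/(14 * sin(pi * s))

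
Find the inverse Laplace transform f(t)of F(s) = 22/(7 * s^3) 11 * t^2/7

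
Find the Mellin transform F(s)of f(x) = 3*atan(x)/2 -3*pi*sec(pi*s/2)/(4*s)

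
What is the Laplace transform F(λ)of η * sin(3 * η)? 6 * λ/(λ^2+9)^2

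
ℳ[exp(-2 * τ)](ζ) gamma(ζ)/2^ζ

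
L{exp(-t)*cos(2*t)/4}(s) (s + 1)/(4*((s + 1)^2 + 4))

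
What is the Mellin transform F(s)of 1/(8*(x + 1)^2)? (-pi*s + pi)/(8*sin(pi*s))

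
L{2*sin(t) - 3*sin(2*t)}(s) 2/(s^2 + 1) - 6/(s^2 + 4)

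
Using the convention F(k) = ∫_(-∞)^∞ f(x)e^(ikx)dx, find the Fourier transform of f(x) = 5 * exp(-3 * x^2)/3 5 * sqrt(3) * sqrt(pi) * exp(-k^2/12)/9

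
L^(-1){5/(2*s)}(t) 5/2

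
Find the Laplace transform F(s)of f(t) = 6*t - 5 6/s^2 - 5/s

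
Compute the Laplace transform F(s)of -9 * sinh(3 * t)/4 -27/(4 * s^2 - 36)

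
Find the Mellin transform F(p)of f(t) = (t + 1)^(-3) pi*(p - 2)*(p - 1)/(2*sin(pi*p))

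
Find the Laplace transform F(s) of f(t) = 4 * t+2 2/s+4/s^2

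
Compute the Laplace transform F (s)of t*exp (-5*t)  (s + 5)^ (-2)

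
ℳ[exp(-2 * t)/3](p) gamma(p)/(3 * 2^p)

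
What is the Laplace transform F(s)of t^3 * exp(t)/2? 3/(s - 1)^4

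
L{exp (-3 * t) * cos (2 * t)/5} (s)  (s+3)/ (5 * ( (s+3)^2+4))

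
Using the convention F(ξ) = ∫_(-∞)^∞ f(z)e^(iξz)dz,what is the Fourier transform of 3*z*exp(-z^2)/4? 3*I*sqrt(pi)*ξ*exp(-ξ^2/4)/8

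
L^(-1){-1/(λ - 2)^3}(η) -η^2*exp(2*η)/2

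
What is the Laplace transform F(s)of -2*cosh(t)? -2*s/(s^2 - 1)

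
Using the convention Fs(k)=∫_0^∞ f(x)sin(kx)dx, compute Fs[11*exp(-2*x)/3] 11*k/(3*(k^2 + 4))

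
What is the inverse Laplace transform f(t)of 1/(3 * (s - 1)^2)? t * exp(t)/3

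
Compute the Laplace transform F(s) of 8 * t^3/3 16/s^4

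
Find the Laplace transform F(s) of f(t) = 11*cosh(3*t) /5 11*s/(5*(s^2 - 9) ) 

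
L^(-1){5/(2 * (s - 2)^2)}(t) 5 * t * exp(2 * t)/2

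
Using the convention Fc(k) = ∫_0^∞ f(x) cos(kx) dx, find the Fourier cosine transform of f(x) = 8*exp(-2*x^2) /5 2*sqrt(2)*sqrt(pi)*exp(-k^2/8) /5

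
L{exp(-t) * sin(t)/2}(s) 1/(2 * ((s+1)^2+1))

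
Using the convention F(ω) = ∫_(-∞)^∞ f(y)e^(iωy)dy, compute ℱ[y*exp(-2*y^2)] sqrt(2)*I*sqrt(pi)*ω*exp(-ω^2/8)/8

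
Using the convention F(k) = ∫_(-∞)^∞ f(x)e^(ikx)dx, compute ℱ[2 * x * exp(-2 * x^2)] sqrt(2) * I * sqrt(pi) * k * exp(-k^2/8)/4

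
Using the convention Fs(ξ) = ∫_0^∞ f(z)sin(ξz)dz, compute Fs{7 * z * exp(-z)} 14 * ξ/(ξ^2 + 1)^2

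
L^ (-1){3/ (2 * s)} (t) 3/2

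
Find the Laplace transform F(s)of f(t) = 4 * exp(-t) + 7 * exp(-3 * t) 7/(s + 3) + 4/(s + 1)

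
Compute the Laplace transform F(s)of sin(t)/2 1/(2 * (s^2 + 1))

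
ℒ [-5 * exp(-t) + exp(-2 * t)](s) 1/(s + 2) - 5/(s + 1)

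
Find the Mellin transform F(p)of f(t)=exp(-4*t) gamma(p)/4^p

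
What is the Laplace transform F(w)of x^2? 2/w^3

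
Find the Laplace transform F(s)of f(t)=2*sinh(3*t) 6/(s^2 - 9)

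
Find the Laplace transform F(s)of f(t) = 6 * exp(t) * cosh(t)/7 6 * (s - 1)/(7 * s * (s - 2))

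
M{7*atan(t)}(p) -7*pi*sec(pi*p/2)/(2*p)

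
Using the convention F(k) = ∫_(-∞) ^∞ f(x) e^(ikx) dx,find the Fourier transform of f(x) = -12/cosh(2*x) -6*pi/cosh(pi*k/4) 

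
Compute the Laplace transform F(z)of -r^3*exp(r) -6/(z - 1)^4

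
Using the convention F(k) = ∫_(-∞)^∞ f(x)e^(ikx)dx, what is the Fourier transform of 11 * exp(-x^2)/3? 11 * sqrt(pi) * exp(-k^2/4)/3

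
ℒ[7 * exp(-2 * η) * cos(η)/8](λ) 7 * (λ+2)/(8 * ((λ+2)^2+1))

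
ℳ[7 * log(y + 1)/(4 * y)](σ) -7 * pi * csc(pi * σ)/(4 * σ - 4)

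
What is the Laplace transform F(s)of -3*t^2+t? s^(-2) - 6/s^3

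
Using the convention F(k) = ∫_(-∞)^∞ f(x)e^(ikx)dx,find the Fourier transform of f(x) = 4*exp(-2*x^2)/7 2*sqrt(2)*sqrt(pi)*exp(-k^2/8)/7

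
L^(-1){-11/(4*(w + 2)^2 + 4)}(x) -11*exp(-2*x)*sin(x)/4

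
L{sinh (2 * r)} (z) 2/ (z^2 - 4)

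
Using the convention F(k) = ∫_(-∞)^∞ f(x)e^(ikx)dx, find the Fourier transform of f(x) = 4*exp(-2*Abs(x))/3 16/(3*(k^2 + 4))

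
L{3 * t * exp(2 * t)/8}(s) 3/(8 * (s - 2)^2)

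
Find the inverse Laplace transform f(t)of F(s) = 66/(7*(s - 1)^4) 11*t^3*exp(t)/7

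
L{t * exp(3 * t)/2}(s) 1/(2 * (s - 3)^2)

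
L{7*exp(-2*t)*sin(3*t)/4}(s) 21/(4*((s + 2)^2 + 9))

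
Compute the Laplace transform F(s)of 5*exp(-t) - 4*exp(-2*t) 5/(s + 1) - 4/(s + 2)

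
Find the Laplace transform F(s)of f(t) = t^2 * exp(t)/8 1/(4 * (s - 1)^3)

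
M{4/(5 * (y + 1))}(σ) 4 * pi * csc(pi * σ)/5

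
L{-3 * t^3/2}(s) -9/s^4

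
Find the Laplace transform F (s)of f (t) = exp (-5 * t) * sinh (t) 1/ ( (s + 5)^2 - 1)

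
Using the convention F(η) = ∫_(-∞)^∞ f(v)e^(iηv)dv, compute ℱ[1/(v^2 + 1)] pi*exp(-Abs(η))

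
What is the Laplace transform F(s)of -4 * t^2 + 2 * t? 2/s^2 - 8/s^3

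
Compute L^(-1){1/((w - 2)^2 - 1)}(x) exp(2 * x) * sinh(x)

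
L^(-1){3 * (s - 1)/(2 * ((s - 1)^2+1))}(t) 3 * exp(t) * cos(t)/2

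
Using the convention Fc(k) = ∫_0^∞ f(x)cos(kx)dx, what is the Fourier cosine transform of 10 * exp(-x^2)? 5 * sqrt(pi) * exp(-k^2/4)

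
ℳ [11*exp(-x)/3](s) 11*gamma(s)/3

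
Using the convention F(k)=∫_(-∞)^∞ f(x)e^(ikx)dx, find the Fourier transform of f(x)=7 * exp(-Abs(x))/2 7/(k^2 + 1)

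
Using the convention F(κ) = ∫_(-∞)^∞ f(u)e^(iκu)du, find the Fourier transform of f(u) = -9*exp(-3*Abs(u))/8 -27/(4*κ^2 + 36)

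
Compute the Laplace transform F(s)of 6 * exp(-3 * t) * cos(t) 6 * (s + 3)/((s + 3)^2 + 1)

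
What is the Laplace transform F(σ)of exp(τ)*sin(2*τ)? 2/((σ - 1)^2 + 4)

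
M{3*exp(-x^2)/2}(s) 3*gamma(s/2)/4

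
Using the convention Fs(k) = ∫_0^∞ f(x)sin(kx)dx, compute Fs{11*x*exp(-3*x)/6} 11*k/(k^2 + 9)^2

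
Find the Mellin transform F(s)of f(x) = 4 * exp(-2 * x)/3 2^(2 - s) * gamma(s)/3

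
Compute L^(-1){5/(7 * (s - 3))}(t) 5 * exp(3 * t)/7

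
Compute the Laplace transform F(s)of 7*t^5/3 280/s^6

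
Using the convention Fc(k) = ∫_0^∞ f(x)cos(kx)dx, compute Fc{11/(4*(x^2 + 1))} 11*pi*exp(-k)/8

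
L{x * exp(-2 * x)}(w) (w + 2)^(-2)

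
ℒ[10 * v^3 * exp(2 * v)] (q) 60/(q - 2)^4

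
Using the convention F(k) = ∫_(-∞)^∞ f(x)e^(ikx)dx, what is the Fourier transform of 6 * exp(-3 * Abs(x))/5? 36/(5 * (k^2 + 9))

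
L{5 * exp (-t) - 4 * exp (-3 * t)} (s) 5/ (s + 1) - 4/ (s + 3)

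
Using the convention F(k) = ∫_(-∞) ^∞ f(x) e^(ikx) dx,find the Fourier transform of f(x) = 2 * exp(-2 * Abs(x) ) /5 8/(5 * (k^2+4) ) 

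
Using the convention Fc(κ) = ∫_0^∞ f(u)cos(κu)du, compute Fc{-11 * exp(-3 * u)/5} -33/(5 * κ^2 + 45)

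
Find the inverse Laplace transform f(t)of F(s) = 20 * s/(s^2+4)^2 5 * t * sin(2 * t)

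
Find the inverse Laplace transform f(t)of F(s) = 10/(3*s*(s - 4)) 5*exp(2*t)*sinh(2*t)/3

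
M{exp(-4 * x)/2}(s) gamma(s)/(2 * 2^(2 * s))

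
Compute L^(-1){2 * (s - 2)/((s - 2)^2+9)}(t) 2 * exp(2 * t) * cos(3 * t)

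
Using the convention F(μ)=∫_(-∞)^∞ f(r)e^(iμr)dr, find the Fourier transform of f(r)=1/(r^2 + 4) pi*exp(-2*Abs(μ))/2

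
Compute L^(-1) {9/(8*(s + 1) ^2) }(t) 9*t*exp(-t) /8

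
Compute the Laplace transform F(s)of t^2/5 2/(5*s^3)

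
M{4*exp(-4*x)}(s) 2^(2 - 2*s)*gamma(s)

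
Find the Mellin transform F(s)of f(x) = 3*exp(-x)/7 3*gamma(s)/7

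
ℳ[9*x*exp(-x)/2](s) 9*gamma(s + 1)/2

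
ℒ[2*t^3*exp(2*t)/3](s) 4/(s - 2)^4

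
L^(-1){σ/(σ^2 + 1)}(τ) cos(τ)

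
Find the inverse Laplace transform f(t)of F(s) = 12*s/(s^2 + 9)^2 2*t*sin(3*t)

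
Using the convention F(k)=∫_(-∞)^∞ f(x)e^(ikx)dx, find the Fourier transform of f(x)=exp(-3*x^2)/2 sqrt(3)*sqrt(pi)*exp(-k^2/12)/6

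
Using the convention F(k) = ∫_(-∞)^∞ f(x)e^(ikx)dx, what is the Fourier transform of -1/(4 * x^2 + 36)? -pi * exp(-3 * Abs(k))/12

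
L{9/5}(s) 9/(5*s)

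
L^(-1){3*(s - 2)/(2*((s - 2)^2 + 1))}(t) 3*exp(2*t)*cos(t)/2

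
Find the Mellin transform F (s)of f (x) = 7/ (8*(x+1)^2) -7*pi*(s - 1)/ (8*sin (pi*s))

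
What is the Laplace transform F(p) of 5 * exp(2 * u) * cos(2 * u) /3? 5 * (p - 2) /(3 * ((p - 2) ^2+4) ) 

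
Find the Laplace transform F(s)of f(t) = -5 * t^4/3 -40/s^5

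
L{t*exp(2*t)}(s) (s - 2)^(-2)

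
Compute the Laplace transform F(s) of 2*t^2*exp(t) 4/(s - 1) ^3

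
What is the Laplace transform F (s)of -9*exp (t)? -9/ (s - 1)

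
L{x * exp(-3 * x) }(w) (w + 3) ^(-2) 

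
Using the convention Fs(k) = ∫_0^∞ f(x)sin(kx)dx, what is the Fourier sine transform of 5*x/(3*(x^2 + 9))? 5*pi*exp(-3*k)/6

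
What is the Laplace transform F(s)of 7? 7/s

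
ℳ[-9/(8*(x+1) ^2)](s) 9*pi*(s - 1) /(8*sin(pi*s) ) 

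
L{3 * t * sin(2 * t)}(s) 12 * s/(s^2 + 4)^2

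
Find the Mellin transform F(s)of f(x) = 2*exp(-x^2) gamma(s/2)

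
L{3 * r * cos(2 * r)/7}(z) 3 * (z^2 - 4)/(7 * (z^2 + 4)^2)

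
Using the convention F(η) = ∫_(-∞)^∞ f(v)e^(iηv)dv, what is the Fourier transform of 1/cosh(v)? pi/cosh(pi * η/2)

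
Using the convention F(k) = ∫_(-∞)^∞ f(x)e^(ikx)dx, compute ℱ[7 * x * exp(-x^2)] 7 * I * sqrt(pi) * k * exp(-k^2/4)/2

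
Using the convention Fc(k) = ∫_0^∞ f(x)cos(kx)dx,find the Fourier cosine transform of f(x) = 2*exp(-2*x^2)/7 sqrt(2)*sqrt(pi)*exp(-k^2/8)/14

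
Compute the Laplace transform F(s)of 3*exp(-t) 3/(s + 1)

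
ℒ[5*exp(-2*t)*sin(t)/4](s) 5/(4*((s + 2)^2 + 1))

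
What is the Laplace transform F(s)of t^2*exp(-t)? 2/(s+1)^3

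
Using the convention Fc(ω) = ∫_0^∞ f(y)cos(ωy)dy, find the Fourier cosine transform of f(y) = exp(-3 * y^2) sqrt(3) * sqrt(pi) * exp(-ω^2/12)/6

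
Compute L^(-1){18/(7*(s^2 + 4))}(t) 9*sin(2*t)/7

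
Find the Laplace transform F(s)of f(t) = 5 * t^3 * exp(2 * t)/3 10/(s - 2)^4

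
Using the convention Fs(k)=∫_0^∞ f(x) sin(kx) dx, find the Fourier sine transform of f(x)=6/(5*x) 3*pi/5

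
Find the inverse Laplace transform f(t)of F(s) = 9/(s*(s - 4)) 9*exp(2*t)*sinh(2*t)/2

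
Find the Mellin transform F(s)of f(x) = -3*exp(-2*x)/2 -3*gamma(s)/(2*2^s)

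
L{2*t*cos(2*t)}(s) 2*(s^2 - 4)/(s^2 + 4)^2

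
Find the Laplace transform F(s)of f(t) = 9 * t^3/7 54/(7 * s^4)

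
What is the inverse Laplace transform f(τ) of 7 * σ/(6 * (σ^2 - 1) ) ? 7 * cosh(τ) /6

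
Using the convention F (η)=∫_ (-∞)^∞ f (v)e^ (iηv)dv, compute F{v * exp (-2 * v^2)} sqrt (2) * I * sqrt (pi) * η * exp (-η^2/8)/8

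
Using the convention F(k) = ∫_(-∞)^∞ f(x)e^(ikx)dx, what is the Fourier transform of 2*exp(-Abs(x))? 4/(k^2 + 1)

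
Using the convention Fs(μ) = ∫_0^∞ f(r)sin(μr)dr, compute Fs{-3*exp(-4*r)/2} -3*μ/(2*μ^2+32)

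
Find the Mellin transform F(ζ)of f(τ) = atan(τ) -pi * sec(pi * ζ/2)/(2 * ζ)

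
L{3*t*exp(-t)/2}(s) 3/(2*(s + 1)^2)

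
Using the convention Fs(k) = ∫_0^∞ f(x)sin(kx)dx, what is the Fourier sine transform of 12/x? 6 * pi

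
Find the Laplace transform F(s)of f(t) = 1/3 1/(3 * s)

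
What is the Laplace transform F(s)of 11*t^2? 22/s^3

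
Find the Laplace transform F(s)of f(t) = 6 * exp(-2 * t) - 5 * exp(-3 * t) 6/(s + 2) - 5/(s + 3)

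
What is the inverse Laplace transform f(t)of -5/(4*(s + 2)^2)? -5*t*exp(-2*t)/4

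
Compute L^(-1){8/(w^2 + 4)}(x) 4*sin(2*x)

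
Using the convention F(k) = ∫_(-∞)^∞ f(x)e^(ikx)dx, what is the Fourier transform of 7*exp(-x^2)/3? 7*sqrt(pi)*exp(-k^2/4)/3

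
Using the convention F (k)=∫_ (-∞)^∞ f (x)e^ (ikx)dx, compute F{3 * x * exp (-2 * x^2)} 3 * sqrt (2) * I * sqrt (pi) * k * exp (-k^2/8)/8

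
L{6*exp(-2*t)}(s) 6/(s+2)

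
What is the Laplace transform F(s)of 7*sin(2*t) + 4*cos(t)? 14/(s^2 + 4) + 4*s/(s^2 + 1)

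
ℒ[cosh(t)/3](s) s/(3*(s^2 - 1))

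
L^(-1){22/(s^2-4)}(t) 11 * sinh(2 * t)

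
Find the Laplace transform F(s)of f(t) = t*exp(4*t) (s - 4)^(-2)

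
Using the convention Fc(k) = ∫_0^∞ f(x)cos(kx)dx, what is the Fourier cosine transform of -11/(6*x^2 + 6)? -11*pi*exp(-k)/12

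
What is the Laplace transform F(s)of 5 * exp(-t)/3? 5/(3 * (s + 1))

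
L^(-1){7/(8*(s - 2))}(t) 7*exp(2*t)/8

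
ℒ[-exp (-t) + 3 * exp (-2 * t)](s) 3/ (s + 2) - 1/ (s + 1)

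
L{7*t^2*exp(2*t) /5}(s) 14/(5*(s - 2) ^3) 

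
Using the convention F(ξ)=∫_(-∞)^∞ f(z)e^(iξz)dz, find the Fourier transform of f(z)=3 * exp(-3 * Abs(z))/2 9/(ξ^2 + 9)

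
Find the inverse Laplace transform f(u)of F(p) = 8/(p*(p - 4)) 4*exp(2*u)*sinh(2*u)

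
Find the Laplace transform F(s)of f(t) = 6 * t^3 36/s^4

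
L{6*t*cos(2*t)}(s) 6*(s^2 - 4)/(s^2 + 4)^2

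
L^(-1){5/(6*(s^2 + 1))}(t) 5*sin(t)/6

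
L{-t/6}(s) -1/(6*s^2)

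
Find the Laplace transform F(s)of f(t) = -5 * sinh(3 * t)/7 -15/(7 * s^2 - 63)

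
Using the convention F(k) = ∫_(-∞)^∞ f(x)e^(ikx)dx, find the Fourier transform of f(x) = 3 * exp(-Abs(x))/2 3/(k^2+1)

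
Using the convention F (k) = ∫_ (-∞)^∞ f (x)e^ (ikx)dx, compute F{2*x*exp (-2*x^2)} sqrt (2)*I*sqrt (pi)*k*exp (-k^2/8)/4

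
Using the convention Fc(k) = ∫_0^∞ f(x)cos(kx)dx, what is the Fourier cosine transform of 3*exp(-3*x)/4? 9/(4*(k^2 + 9))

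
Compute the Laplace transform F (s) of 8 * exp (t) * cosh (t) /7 8 * (s - 1) / (7 * s * (s - 2) ) 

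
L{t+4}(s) 4/s+s^(-2)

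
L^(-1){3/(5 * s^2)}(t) 3 * t/5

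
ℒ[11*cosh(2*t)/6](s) 11*s/(6*(s^2 - 4))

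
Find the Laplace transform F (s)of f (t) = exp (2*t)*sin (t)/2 1/ (2*( (s - 2)^2 + 1))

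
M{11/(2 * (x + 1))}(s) 11 * pi * csc(pi * s)/2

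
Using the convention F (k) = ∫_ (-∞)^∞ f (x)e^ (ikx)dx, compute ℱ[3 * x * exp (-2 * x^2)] 3 * sqrt (2) * I * sqrt (pi) * k * exp (-k^2/8)/8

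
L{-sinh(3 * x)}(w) -3/(w^2 - 9)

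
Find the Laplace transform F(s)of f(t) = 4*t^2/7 8/(7*s^3)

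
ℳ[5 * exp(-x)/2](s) 5 * gamma(s)/2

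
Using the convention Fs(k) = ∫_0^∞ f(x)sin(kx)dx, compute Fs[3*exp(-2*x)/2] 3*k/(2*(k^2 + 4))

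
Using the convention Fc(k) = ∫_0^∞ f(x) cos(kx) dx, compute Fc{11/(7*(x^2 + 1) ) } 11*pi*exp(-k) /14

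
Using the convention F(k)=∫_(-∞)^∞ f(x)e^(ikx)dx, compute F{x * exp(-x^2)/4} I * sqrt(pi) * k * exp(-k^2/4)/8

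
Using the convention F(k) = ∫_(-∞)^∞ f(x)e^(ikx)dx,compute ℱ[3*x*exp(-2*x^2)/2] 3*sqrt(2)*I*sqrt(pi)*k*exp(-k^2/8)/16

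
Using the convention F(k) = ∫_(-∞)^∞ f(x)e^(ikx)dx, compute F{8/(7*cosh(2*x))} 4*pi/(7*cosh(pi*k/4))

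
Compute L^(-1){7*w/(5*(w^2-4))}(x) 7*cosh(2*x)/5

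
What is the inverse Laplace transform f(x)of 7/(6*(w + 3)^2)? 7*x*exp(-3*x)/6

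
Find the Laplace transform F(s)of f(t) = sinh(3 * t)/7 3/(7 * (s^2 - 9))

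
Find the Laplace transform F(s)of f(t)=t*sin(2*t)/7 4*s/(7*(s^2 + 4)^2)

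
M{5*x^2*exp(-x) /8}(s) 5*gamma(s + 2) /8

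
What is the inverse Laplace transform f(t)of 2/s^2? 2*t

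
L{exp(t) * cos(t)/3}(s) (s - 1)/(3 * ((s - 1)^2 + 1))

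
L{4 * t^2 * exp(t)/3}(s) 8/(3 * (s - 1)^3)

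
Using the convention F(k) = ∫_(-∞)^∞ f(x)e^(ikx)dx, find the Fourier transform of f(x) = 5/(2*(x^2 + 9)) 5*pi*exp(-3*Abs(k))/6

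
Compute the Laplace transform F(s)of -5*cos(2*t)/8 -5*s/(8*s^2+32)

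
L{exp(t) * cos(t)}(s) (s - 1)/((s - 1)^2 + 1)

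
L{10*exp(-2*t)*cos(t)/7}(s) 10*(s + 2)/(7*((s + 2)^2 + 1))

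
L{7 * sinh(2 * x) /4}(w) 7/(2 * (w^2 - 4) ) 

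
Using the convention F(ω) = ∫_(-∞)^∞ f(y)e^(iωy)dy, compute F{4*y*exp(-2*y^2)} sqrt(2)*I*sqrt(pi)*ω*exp(-ω^2/8)/2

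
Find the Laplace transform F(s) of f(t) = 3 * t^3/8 9/(4 * s^4) 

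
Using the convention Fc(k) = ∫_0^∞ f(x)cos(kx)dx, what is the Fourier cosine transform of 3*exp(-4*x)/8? 3/(2*(k^2 + 16))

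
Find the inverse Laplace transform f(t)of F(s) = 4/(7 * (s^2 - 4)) 2 * sinh(2 * t)/7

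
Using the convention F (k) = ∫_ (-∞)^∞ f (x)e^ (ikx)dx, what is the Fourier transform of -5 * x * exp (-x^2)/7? -5 * I * sqrt (pi) * k * exp (-k^2/4)/14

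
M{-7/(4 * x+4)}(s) -7 * pi * csc(pi * s)/4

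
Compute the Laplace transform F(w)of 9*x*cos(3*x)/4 9*(w^2-9)/(4*(w^2+9)^2)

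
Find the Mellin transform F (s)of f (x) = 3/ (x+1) 3 * pi * csc (pi * s)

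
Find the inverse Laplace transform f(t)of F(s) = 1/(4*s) 1/4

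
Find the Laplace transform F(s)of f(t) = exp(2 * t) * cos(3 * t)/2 (s - 2)/(2 * ((s - 2)^2+9))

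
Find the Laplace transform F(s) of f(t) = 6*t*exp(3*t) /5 6/(5*(s - 3) ^2) 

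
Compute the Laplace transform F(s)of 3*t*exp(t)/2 3/(2*(s - 1)^2)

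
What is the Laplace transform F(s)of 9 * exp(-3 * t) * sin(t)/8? 9/(8 * ((s + 3)^2 + 1))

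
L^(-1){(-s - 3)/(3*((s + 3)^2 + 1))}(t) -exp(-3*t)*cos(t)/3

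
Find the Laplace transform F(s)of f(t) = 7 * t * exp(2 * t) 7/(s - 2)^2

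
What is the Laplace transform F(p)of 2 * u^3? 12/p^4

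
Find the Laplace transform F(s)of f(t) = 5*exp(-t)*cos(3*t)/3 5*(s + 1)/(3*((s + 1)^2 + 9))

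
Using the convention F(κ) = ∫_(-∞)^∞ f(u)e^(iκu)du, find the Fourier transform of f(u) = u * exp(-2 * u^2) sqrt(2) * I * sqrt(pi) * κ * exp(-κ^2/8)/8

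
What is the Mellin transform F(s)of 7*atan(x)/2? -7*pi*sec(pi*s/2)/(4*s)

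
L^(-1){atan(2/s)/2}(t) sin(2*t)/(2*t)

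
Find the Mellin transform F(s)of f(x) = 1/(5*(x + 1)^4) gamma(s)*gamma(4 - s)/30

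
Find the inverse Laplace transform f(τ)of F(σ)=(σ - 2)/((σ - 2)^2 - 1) exp(2 * τ) * cosh(τ)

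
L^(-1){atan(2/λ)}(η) sin(2*η)/η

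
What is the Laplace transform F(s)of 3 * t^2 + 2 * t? 6/s^3 + 2/s^2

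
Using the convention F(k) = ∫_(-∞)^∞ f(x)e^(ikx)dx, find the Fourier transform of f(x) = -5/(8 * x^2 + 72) -5 * pi * exp(-3 * Abs(k))/24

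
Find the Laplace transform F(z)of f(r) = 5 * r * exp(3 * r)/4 5/(4 * (z - 3)^2)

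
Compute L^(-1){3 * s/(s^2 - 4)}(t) 3 * cosh(2 * t)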